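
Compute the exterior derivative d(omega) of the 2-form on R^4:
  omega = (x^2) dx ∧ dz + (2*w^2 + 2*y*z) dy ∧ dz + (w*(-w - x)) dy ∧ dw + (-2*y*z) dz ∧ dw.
d(omega) = (4*w - 2*z) dy ∧ dz ∧ dw + (-w) dx ∧ dy ∧ dw

For a 2-form omega = sum_{i<j} g_{ij} dx_i ∧ dx_j, the exterior derivative is
  d(omega) = sum_{i<j} d(g_{ij}) ∧ dx_i ∧ dx_j = sum_{i<j, k} (∂g_{ij}/∂x_k) dx_k ∧ dx_i ∧ dx_j.
Expand each term, using dx_k ∧ dx_i ∧ dx_j = sgn(permutation) dx_{(a)} ∧ dx_{(b)} ∧ dx_{(c)} with (a < b < c) sorted:
  d(2*w^2 + 2*y*z) includes (∂/∂w)(2*w^2 + 2*y*z) dw = (4*w) dw, which multiplied by dy ∧ dz gives (4*w) dy ∧ dz ∧ dw
  d(w*(-w - x)) includes (∂/∂x)(w*(-w - x)) dx = (-w) dx, which multiplied by dy ∧ dw gives (-w) dx ∧ dy ∧ dw
  d(-2*y*z) includes (∂/∂y)(-2*y*z) dy = (-2*z) dy, which multiplied by dz ∧ dw gives (-2*z) dy ∧ dz ∧ dw
Collecting like 3-forms: d(omega) = (4*w - 2*z) dy ∧ dz ∧ dw + (-w) dx ∧ dy ∧ dw.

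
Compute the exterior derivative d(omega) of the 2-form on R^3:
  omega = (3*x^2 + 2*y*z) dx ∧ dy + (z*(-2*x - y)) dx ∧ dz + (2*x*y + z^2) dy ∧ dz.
d(omega) = (4*y + z) dx ∧ dy ∧ dz

For a 2-form omega = sum_{i<j} g_{ij} dx_i ∧ dx_j, the exterior derivative is
  d(omega) = sum_{i<j} d(g_{ij}) ∧ dx_i ∧ dx_j = sum_{i<j, k} (∂g_{ij}/∂x_k) dx_k ∧ dx_i ∧ dx_j.
Expand each term, using dx_k ∧ dx_i ∧ dx_j = sgn(permutation) dx_{(a)} ∧ dx_{(b)} ∧ dx_{(c)} with (a < b < c) sorted:
  d(3*x^2 + 2*y*z) includes (∂/∂z)(3*x^2 + 2*y*z) dz = (2*y) dz, which multiplied by dx ∧ dy gives (2*y) dx ∧ dy ∧ dz
  d(z*(-2*x - y)) includes (∂/∂y)(z*(-2*x - y)) dy = (-z) dy, which multiplied by dx ∧ dz gives (z) dx ∧ dy ∧ dz
  d(2*x*y + z^2) includes (∂/∂x)(2*x*y + z^2) dx = (2*y) dx, which multiplied by dy ∧ dz gives (2*y) dx ∧ dy ∧ dz
Collecting like 3-forms: d(omega) = (4*y + z) dx ∧ dy ∧ dz.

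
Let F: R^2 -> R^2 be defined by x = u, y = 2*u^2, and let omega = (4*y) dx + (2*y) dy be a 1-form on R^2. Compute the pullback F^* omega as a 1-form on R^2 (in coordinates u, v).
F^* omega = (u^2*(16*u + 8)) du

Using F^*(f dg) = (f ∘ F) d(g ∘ F), substitute each coordinate x_i by F_i(u, v) in f_i, and replace dx_i by d F_i = (∂F_i/∂u) du + (∂F_i/∂v) dv.
  For the x component: f_1(F) = 8*u^2; d F_1 = (1) du + (0) dv
  For the y component: f_2(F) = 4*u^2; d F_2 = (4*u) du + (0) dv
Combining and collecting du, dv coefficients:
  coeff of du: u^2*(16*u + 8)
  coeff of dv: 0
F^* omega = (u^2*(16*u + 8)) du.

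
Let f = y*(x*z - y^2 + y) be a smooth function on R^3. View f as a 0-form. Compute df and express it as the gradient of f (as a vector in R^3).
df = (y*z) dx + (x*z - 3*y^2 + 2*y) dy + (x*y) dz; grad f = (y*z, x*z - 3*y^2 + 2*y, x*y)

For a 0-form f, d f = (∂f/∂x) dx + (∂f/∂y) dy + (∂f/∂z) dz. The components of the vector representation are exactly the entries of grad f in Cartesian coordinates:
  ∂f/∂x = y*z
  ∂f/∂y = x*z - 3*y^2 + 2*y
  ∂f/∂z = x*y.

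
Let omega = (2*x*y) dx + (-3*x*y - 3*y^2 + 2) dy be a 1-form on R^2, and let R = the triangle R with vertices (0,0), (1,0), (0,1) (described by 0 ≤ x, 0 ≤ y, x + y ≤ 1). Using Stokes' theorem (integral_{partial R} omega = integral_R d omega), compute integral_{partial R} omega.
integral_(partial R) omega = -5/6

Stokes: integral_partial_R omega = integral_R d omega with d omega = (∂Q/∂x - ∂P/∂y) dx ∧ dy.
  ∂Q/∂x = -3*y
  ∂P/∂y = 2*x
  integrand = ∂Q/∂x - ∂P/∂y = -2*x - 3*y.
Integrating over R: integral_0^1 integral_0^{1-x} (-2*x - 3*y) dy dx = -5/6.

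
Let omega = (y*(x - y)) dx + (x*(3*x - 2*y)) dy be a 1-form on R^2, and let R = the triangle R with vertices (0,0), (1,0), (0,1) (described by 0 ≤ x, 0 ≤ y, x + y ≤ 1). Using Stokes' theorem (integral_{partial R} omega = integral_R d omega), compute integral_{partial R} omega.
integral_(partial R) omega = 5/6

Stokes: integral_partial_R omega = integral_R d omega with d omega = (∂Q/∂x - ∂P/∂y) dx ∧ dy.
  ∂Q/∂x = 6*x - 2*y
  ∂P/∂y = x - 2*y
  integrand = ∂Q/∂x - ∂P/∂y = 5*x.
Integrating over R: integral_0^1 integral_0^{1-x} (5*x) dy dx = 5/6.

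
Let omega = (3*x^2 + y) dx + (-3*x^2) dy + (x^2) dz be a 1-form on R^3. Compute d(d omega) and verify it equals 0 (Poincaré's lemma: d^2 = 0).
d(d omega) = 0

Step 1: d omega = sum_{i<j} (∂f_j/∂x_i - ∂f_i/∂x_j) dx_i ∧ dx_j:
  coeff of dx ∧ dy: -6*x - 1
  coeff of dx ∧ dz: 2*x
  coeff of dy ∧ dz: 0
Step 2: Apply d again to each 2-form coefficient. The only possible 3-form in R^3 is dx ∧ dy ∧ dz, with coefficient
  ∂(coeff of dy∧dz)/∂x - ∂(coeff of dx∧dz)/∂y + ∂(coeff of dx∧dy)/∂z
  = ∂/∂x (0) - ∂/∂y (2*x) + ∂/∂z (-6*x - 1).
Each of these terms simplifies to sums of mixed partials that cancel in pairs. The result is 0 (by equality of mixed partials for smooth functions — Schwarz / Clairaut).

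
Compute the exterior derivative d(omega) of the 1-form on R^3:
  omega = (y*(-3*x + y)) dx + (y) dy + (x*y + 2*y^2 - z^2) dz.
d(omega) = (3*x - 2*y) dx ∧ dy + (y) dx ∧ dz + (x + 4*y) dy ∧ dz

For a 1-form omega = sum_i f_i dx_i, the exterior derivative is
  d(omega) = sum_{i < j} (∂f_j/∂x_i - ∂f_i/∂x_j) dx_i ∧ dx_j.
  coefficient of dx ∧ dy: ∂f_2/∂x - ∂f_1/∂y = ∂(y)/∂x - ∂(y*(-3*x + y))/∂y = 3*x - 2*y
  coefficient of dx ∧ dz: ∂f_3/∂x - ∂f_1/∂z = ∂(x*y + 2*y^2 - z^2)/∂x - ∂(y*(-3*x + y))/∂z = y
  coefficient of dy ∧ dz: ∂f_3/∂y - ∂f_2/∂z = ∂(x*y + 2*y^2 - z^2)/∂y - ∂(y)/∂z = x + 4*y
Assembling: d(omega) = (3*x - 2*y) dx ∧ dy + (y) dx ∧ dz + (x + 4*y) dy ∧ dz.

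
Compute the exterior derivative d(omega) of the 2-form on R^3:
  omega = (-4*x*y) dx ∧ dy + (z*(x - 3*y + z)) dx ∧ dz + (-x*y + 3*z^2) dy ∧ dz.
d(omega) = (-y + 3*z) dx ∧ dy ∧ dz

For a 2-form omega = sum_{i<j} g_{ij} dx_i ∧ dx_j, the exterior derivative is
  d(omega) = sum_{i<j} d(g_{ij}) ∧ dx_i ∧ dx_j = sum_{i<j, k} (∂g_{ij}/∂x_k) dx_k ∧ dx_i ∧ dx_j.
Expand each term, using dx_k ∧ dx_i ∧ dx_j = sgn(permutation) dx_{(a)} ∧ dx_{(b)} ∧ dx_{(c)} with (a < b < c) sorted:
  d(z*(x - 3*y + z)) includes (∂/∂y)(z*(x - 3*y + z)) dy = (-3*z) dy, which multiplied by dx ∧ dz gives (3*z) dx ∧ dy ∧ dz
  d(-x*y + 3*z^2) includes (∂/∂x)(-x*y + 3*z^2) dx = (-y) dx, which multiplied by dy ∧ dz gives (-y) dx ∧ dy ∧ dz
Collecting like 3-forms: d(omega) = (-y + 3*z) dx ∧ dy ∧ dz.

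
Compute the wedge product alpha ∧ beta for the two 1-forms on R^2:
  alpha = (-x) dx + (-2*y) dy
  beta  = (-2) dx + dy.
alpha ∧ beta = (-x - 4*y) dx ∧ dy

Distribute the wedge, using dx_i ∧ dx_j = -dx_j ∧ dx_i and dx_i ∧ dx_i = 0. For each pair (i, j) with i < j, the coefficient of dx_i ∧ dx_j in alpha ∧ beta is (alpha_i * beta_j - alpha_j * beta_i). Collecting: alpha ∧ beta = (-x - 4*y) dx ∧ dy.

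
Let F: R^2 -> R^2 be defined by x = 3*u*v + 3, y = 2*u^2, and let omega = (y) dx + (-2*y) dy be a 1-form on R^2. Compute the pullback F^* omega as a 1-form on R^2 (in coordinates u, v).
F^* omega = (u^2*(-16*u + 6*v)) du + (6*u^3) dv

Using F^*(f dg) = (f ∘ F) d(g ∘ F), substitute each coordinate x_i by F_i(u, v) in f_i, and replace dx_i by d F_i = (∂F_i/∂u) du + (∂F_i/∂v) dv.
  For the x component: f_1(F) = 2*u^2; d F_1 = (3*v) du + (3*u) dv
  For the y component: f_2(F) = -4*u^2; d F_2 = (4*u) du + (0) dv
Combining and collecting du, dv coefficients:
  coeff of du: u^2*(-16*u + 6*v)
  coeff of dv: 6*u^3
F^* omega = (u^2*(-16*u + 6*v)) du + (6*u^3) dv.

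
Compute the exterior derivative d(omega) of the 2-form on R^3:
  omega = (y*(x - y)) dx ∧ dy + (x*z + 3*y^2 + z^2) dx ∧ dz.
d(omega) = (-6*y) dx ∧ dy ∧ dz

For a 2-form omega = sum_{i<j} g_{ij} dx_i ∧ dx_j, the exterior derivative is
  d(omega) = sum_{i<j} d(g_{ij}) ∧ dx_i ∧ dx_j = sum_{i<j, k} (∂g_{ij}/∂x_k) dx_k ∧ dx_i ∧ dx_j.
Expand each term, using dx_k ∧ dx_i ∧ dx_j = sgn(permutation) dx_{(a)} ∧ dx_{(b)} ∧ dx_{(c)} with (a < b < c) sorted:
  d(x*z + 3*y^2 + z^2) includes (∂/∂y)(x*z + 3*y^2 + z^2) dy = (6*y) dy, which multiplied by dx ∧ dz gives (-6*y) dx ∧ dy ∧ dz
Collecting like 3-forms: d(omega) = (-6*y) dx ∧ dy ∧ dz.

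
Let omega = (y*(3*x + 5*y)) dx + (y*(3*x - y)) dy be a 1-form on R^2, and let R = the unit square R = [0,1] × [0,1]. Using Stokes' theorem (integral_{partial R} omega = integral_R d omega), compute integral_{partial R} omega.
integral_(partial R) omega = -5

Stokes: integral_partial_R omega = integral_R d omega with d omega = (∂Q/∂x - ∂P/∂y) dx ∧ dy.
  ∂Q/∂x = 3*y
  ∂P/∂y = 3*x + 10*y
  integrand = ∂Q/∂x - ∂P/∂y = -3*x - 7*y.
Integrating over R: integral_0^1 integral_0^1 (-3*x - 7*y) dx dy = -5.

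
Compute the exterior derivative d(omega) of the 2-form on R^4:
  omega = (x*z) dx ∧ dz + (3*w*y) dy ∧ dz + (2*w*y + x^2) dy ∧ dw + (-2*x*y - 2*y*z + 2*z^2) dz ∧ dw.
d(omega) = (-2*x + 3*y - 2*z) dy ∧ dz ∧ dw + (2*x) dx ∧ dy ∧ dw + (-2*y) dx ∧ dz ∧ dw

For a 2-form omega = sum_{i<j} g_{ij} dx_i ∧ dx_j, the exterior derivative is
  d(omega) = sum_{i<j} d(g_{ij}) ∧ dx_i ∧ dx_j = sum_{i<j, k} (∂g_{ij}/∂x_k) dx_k ∧ dx_i ∧ dx_j.
Expand each term, using dx_k ∧ dx_i ∧ dx_j = sgn(permutation) dx_{(a)} ∧ dx_{(b)} ∧ dx_{(c)} with (a < b < c) sorted:
  d(3*w*y) includes (∂/∂w)(3*w*y) dw = (3*y) dw, which multiplied by dy ∧ dz gives (3*y) dy ∧ dz ∧ dw
  d(2*w*y + x^2) includes (∂/∂x)(2*w*y + x^2) dx = (2*x) dx, which multiplied by dy ∧ dw gives (2*x) dx ∧ dy ∧ dw
  d(-2*x*y - 2*y*z + 2*z^2) includes (∂/∂x)(-2*x*y - 2*y*z + 2*z^2) dx = (-2*y) dx, which multiplied by dz ∧ dw gives (-2*y) dx ∧ dz ∧ dw
  d(-2*x*y - 2*y*z + 2*z^2) includes (∂/∂y)(-2*x*y - 2*y*z + 2*z^2) dy = (-2*x - 2*z) dy, which multiplied by dz ∧ dw gives (-2*x - 2*z) dy ∧ dz ∧ dw
Collecting like 3-forms: d(omega) = (-2*x + 3*y - 2*z) dy ∧ dz ∧ dw + (2*x) dx ∧ dy ∧ dw + (-2*y) dx ∧ dz ∧ dw.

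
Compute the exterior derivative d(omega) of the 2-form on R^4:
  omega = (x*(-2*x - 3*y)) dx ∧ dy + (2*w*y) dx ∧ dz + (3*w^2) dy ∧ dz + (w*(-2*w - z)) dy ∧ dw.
d(omega) = (-2*w) dx ∧ dy ∧ dz + (2*y) dx ∧ dz ∧ dw + (7*w) dy ∧ dz ∧ dw

For a 2-form omega = sum_{i<j} g_{ij} dx_i ∧ dx_j, the exterior derivative is
  d(omega) = sum_{i<j} d(g_{ij}) ∧ dx_i ∧ dx_j = sum_{i<j, k} (∂g_{ij}/∂x_k) dx_k ∧ dx_i ∧ dx_j.
Expand each term, using dx_k ∧ dx_i ∧ dx_j = sgn(permutation) dx_{(a)} ∧ dx_{(b)} ∧ dx_{(c)} with (a < b < c) sorted:
  d(2*w*y) includes (∂/∂y)(2*w*y) dy = (2*w) dy, which multiplied by dx ∧ dz gives (-2*w) dx ∧ dy ∧ dz
  d(2*w*y) includes (∂/∂w)(2*w*y) dw = (2*y) dw, which multiplied by dx ∧ dz gives (2*y) dx ∧ dz ∧ dw
  d(3*w^2) includes (∂/∂w)(3*w^2) dw = (6*w) dw, which multiplied by dy ∧ dz gives (6*w) dy ∧ dz ∧ dw
  d(w*(-2*w - z)) includes (∂/∂z)(w*(-2*w - z)) dz = (-w) dz, which multiplied by dy ∧ dw gives (w) dy ∧ dz ∧ dw
Collecting like 3-forms: d(omega) = (-2*w) dx ∧ dy ∧ dz + (2*y) dx ∧ dz ∧ dw + (7*w) dy ∧ dz ∧ dw.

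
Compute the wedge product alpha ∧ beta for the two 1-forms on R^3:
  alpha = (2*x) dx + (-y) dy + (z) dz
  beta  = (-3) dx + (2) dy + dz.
alpha ∧ beta = (4*x - 3*y) dx ∧ dy + (2*x + 3*z) dx ∧ dz + (-y - 2*z) dy ∧ dz

Distribute the wedge, using dx_i ∧ dx_j = -dx_j ∧ dx_i and dx_i ∧ dx_i = 0. For each pair (i, j) with i < j, the coefficient of dx_i ∧ dx_j in alpha ∧ beta is (alpha_i * beta_j - alpha_j * beta_i). Collecting: alpha ∧ beta = (4*x - 3*y) dx ∧ dy + (2*x + 3*z) dx ∧ dz + (-y - 2*z) dy ∧ dz.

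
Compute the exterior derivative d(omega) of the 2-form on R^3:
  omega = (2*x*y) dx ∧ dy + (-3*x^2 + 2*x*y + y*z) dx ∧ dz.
d(omega) = (-2*x - z) dx ∧ dy ∧ dz

For a 2-form omega = sum_{i<j} g_{ij} dx_i ∧ dx_j, the exterior derivative is
  d(omega) = sum_{i<j} d(g_{ij}) ∧ dx_i ∧ dx_j = sum_{i<j, k} (∂g_{ij}/∂x_k) dx_k ∧ dx_i ∧ dx_j.
Expand each term, using dx_k ∧ dx_i ∧ dx_j = sgn(permutation) dx_{(a)} ∧ dx_{(b)} ∧ dx_{(c)} with (a < b < c) sorted:
  d(-3*x^2 + 2*x*y + y*z) includes (∂/∂y)(-3*x^2 + 2*x*y + y*z) dy = (2*x + z) dy, which multiplied by dx ∧ dz gives (-2*x - z) dx ∧ dy ∧ dz
Collecting like 3-forms: d(omega) = (-2*x - z) dx ∧ dy ∧ dz.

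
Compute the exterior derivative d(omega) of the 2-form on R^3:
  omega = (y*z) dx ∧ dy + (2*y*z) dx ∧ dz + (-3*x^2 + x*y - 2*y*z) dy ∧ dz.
d(omega) = (-6*x + 2*y - 2*z) dx ∧ dy ∧ dz

For a 2-form omega = sum_{i<j} g_{ij} dx_i ∧ dx_j, the exterior derivative is
  d(omega) = sum_{i<j} d(g_{ij}) ∧ dx_i ∧ dx_j = sum_{i<j, k} (∂g_{ij}/∂x_k) dx_k ∧ dx_i ∧ dx_j.
Expand each term, using dx_k ∧ dx_i ∧ dx_j = sgn(permutation) dx_{(a)} ∧ dx_{(b)} ∧ dx_{(c)} with (a < b < c) sorted:
  d(y*z) includes (∂/∂z)(y*z) dz = (y) dz, which multiplied by dx ∧ dy gives (y) dx ∧ dy ∧ dz
  d(2*y*z) includes (∂/∂y)(2*y*z) dy = (2*z) dy, which multiplied by dx ∧ dz gives (-2*z) dx ∧ dy ∧ dz
  d(-3*x^2 + x*y - 2*y*z) includes (∂/∂x)(-3*x^2 + x*y - 2*y*z) dx = (-6*x + y) dx, which multiplied by dy ∧ dz gives (-6*x + y) dx ∧ dy ∧ dz
Collecting like 3-forms: d(omega) = (-6*x + 2*y - 2*z) dx ∧ dy ∧ dz.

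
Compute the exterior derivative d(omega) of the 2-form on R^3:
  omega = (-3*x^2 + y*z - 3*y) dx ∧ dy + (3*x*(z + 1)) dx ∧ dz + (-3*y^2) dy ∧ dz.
d(omega) = (y) dx ∧ dy ∧ dz

For a 2-form omega = sum_{i<j} g_{ij} dx_i ∧ dx_j, the exterior derivative is
  d(omega) = sum_{i<j} d(g_{ij}) ∧ dx_i ∧ dx_j = sum_{i<j, k} (∂g_{ij}/∂x_k) dx_k ∧ dx_i ∧ dx_j.
Expand each term, using dx_k ∧ dx_i ∧ dx_j = sgn(permutation) dx_{(a)} ∧ dx_{(b)} ∧ dx_{(c)} with (a < b < c) sorted:
  d(-3*x^2 + y*z - 3*y) includes (∂/∂z)(-3*x^2 + y*z - 3*y) dz = (y) dz, which multiplied by dx ∧ dy gives (y) dx ∧ dy ∧ dz
Collecting like 3-forms: d(omega) = (y) dx ∧ dy ∧ dz.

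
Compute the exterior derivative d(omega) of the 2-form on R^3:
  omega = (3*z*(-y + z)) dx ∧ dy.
d(omega) = (-3*y + 6*z) dx ∧ dy ∧ dz

For a 2-form omega = sum_{i<j} g_{ij} dx_i ∧ dx_j, the exterior derivative is
  d(omega) = sum_{i<j} d(g_{ij}) ∧ dx_i ∧ dx_j = sum_{i<j, k} (∂g_{ij}/∂x_k) dx_k ∧ dx_i ∧ dx_j.
Expand each term, using dx_k ∧ dx_i ∧ dx_j = sgn(permutation) dx_{(a)} ∧ dx_{(b)} ∧ dx_{(c)} with (a < b < c) sorted:
  d(3*z*(-y + z)) includes (∂/∂z)(3*z*(-y + z)) dz = (-3*y + 6*z) dz, which multiplied by dx ∧ dy gives (-3*y + 6*z) dx ∧ dy ∧ dz
Collecting like 3-forms: d(omega) = (-3*y + 6*z) dx ∧ dy ∧ dz.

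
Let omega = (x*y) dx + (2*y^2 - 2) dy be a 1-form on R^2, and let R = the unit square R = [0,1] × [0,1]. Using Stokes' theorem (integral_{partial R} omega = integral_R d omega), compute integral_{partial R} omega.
integral_(partial R) omega = -1/2

Stokes: integral_partial_R omega = integral_R d omega with d omega = (∂Q/∂x - ∂P/∂y) dx ∧ dy.
  ∂Q/∂x = 0
  ∂P/∂y = x
  integrand = ∂Q/∂x - ∂P/∂y = -x.
Integrating over R: integral_0^1 integral_0^1 (-x) dx dy = -1/2.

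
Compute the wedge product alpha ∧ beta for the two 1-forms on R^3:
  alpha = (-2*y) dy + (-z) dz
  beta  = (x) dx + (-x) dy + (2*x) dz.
alpha ∧ beta = (2*x*y) dx ∧ dy + (-x*(4*y + z)) dy ∧ dz + (x*z) dx ∧ dz

Distribute the wedge, using dx_i ∧ dx_j = -dx_j ∧ dx_i and dx_i ∧ dx_i = 0. For each pair (i, j) with i < j, the coefficient of dx_i ∧ dx_j in alpha ∧ beta is (alpha_i * beta_j - alpha_j * beta_i). Collecting: alpha ∧ beta = (2*x*y) dx ∧ dy + (-x*(4*y + z)) dy ∧ dz + (x*z) dx ∧ dz.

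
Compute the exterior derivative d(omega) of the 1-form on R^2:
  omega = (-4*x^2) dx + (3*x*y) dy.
d(omega) = (3*y) dx ∧ dy

For a 1-form omega = sum_i f_i dx_i, the exterior derivative is
  d(omega) = sum_{i < j} (∂f_j/∂x_i - ∂f_i/∂x_j) dx_i ∧ dx_j.
  coefficient of dx ∧ dy: ∂f_2/∂x - ∂f_1/∂y = ∂(3*x*y)/∂x - ∂(-4*x^2)/∂y = 3*y
Assembling: d(omega) = (3*y) dx ∧ dy.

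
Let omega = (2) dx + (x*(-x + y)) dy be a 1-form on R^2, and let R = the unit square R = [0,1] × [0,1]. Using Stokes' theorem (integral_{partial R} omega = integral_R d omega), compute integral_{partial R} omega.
integral_(partial R) omega = -1/2

Stokes: integral_partial_R omega = integral_R d omega with d omega = (∂Q/∂x - ∂P/∂y) dx ∧ dy.
  ∂Q/∂x = -2*x + y
  ∂P/∂y = 0
  integrand = ∂Q/∂x - ∂P/∂y = -2*x + y.
Integrating over R: integral_0^1 integral_0^1 (-2*x + y) dx dy = -1/2.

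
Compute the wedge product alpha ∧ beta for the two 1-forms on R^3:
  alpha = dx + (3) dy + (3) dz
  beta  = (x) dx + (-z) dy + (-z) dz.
alpha ∧ beta = (-3*x - z) dx ∧ dy + (-3*x - z) dx ∧ dz

Distribute the wedge, using dx_i ∧ dx_j = -dx_j ∧ dx_i and dx_i ∧ dx_i = 0. For each pair (i, j) with i < j, the coefficient of dx_i ∧ dx_j in alpha ∧ beta is (alpha_i * beta_j - alpha_j * beta_i). Collecting: alpha ∧ beta = (-3*x - z) dx ∧ dy + (-3*x - z) dx ∧ dz.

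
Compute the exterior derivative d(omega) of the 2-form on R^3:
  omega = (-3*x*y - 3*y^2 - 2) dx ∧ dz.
d(omega) = (3*x + 6*y) dx ∧ dy ∧ dz

For a 2-form omega = sum_{i<j} g_{ij} dx_i ∧ dx_j, the exterior derivative is
  d(omega) = sum_{i<j} d(g_{ij}) ∧ dx_i ∧ dx_j = sum_{i<j, k} (∂g_{ij}/∂x_k) dx_k ∧ dx_i ∧ dx_j.
Expand each term, using dx_k ∧ dx_i ∧ dx_j = sgn(permutation) dx_{(a)} ∧ dx_{(b)} ∧ dx_{(c)} with (a < b < c) sorted:
  d(-3*x*y - 3*y^2 - 2) includes (∂/∂y)(-3*x*y - 3*y^2 - 2) dy = (-3*x - 6*y) dy, which multiplied by dx ∧ dz gives (3*x + 6*y) dx ∧ dy ∧ dz
Collecting like 3-forms: d(omega) = (3*x + 6*y) dx ∧ dy ∧ dz.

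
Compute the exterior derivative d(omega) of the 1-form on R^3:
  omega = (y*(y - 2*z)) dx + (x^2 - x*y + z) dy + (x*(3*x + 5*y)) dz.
d(omega) = (2*x - 3*y + 2*z) dx ∧ dy + (6*x + 7*y) dx ∧ dz + (5*x - 1) dy ∧ dz

For a 1-form omega = sum_i f_i dx_i, the exterior derivative is
  d(omega) = sum_{i < j} (∂f_j/∂x_i - ∂f_i/∂x_j) dx_i ∧ dx_j.
  coefficient of dx ∧ dy: ∂f_2/∂x - ∂f_1/∂y = ∂(x^2 - x*y + z)/∂x - ∂(y*(y - 2*z))/∂y = 2*x - 3*y + 2*z
  coefficient of dx ∧ dz: ∂f_3/∂x - ∂f_1/∂z = ∂(x*(3*x + 5*y))/∂x - ∂(y*(y - 2*z))/∂z = 6*x + 7*y
  coefficient of dy ∧ dz: ∂f_3/∂y - ∂f_2/∂z = ∂(x*(3*x + 5*y))/∂y - ∂(x^2 - x*y + z)/∂z = 5*x - 1
Assembling: d(omega) = (2*x - 3*y + 2*z) dx ∧ dy + (6*x + 7*y) dx ∧ dz + (5*x - 1) dy ∧ dz.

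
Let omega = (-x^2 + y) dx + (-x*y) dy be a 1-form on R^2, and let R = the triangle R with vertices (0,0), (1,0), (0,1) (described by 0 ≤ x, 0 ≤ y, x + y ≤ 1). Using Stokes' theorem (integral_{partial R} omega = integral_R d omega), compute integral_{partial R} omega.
integral_(partial R) omega = -2/3

Stokes: integral_partial_R omega = integral_R d omega with d omega = (∂Q/∂x - ∂P/∂y) dx ∧ dy.
  ∂Q/∂x = -y
  ∂P/∂y = 1
  integrand = ∂Q/∂x - ∂P/∂y = -y - 1.
Integrating over R: integral_0^1 integral_0^{1-x} (-y - 1) dy dx = -2/3.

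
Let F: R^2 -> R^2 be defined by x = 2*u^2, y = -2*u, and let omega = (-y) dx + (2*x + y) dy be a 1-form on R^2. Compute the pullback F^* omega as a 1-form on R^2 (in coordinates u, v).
F^* omega = (4*u) du

Using F^*(f dg) = (f ∘ F) d(g ∘ F), substitute each coordinate x_i by F_i(u, v) in f_i, and replace dx_i by d F_i = (∂F_i/∂u) du + (∂F_i/∂v) dv.
  For the x component: f_1(F) = 2*u; d F_1 = (4*u) du + (0) dv
  For the y component: f_2(F) = 2*u*(2*u - 1); d F_2 = (-2) du + (0) dv
Combining and collecting du, dv coefficients:
  coeff of du: 4*u
  coeff of dv: 0
F^* omega = (4*u) du.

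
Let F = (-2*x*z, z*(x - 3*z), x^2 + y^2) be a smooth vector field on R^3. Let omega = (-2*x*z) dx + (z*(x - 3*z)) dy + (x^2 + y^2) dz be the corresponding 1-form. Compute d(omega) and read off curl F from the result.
d(omega) = (-x + 2*y + 6*z) dy ∧ dz + (-4*x) dz ∧ dx + (z) dx ∧ dy; curl F = (-x + 2*y + 6*z, -4*x, z)

d omega = sum_{i<j} (∂f_j/∂x_i - ∂f_i/∂x_j) dx_i ∧ dx_j. Under the identification (dy ∧ dz, dz ∧ dx, dx ∧ dy) ↔ (e_x, e_y, e_z), the coefficients are exactly the components of curl F. Compute:
  ∂R/∂y - ∂Q/∂z = (2*y) - (x - 6*z) = -x + 2*y + 6*z
  ∂P/∂z - ∂R/∂x = (-2*x) - (2*x) = -4*x
  ∂Q/∂x - ∂P/∂y = (z) - (0) = z.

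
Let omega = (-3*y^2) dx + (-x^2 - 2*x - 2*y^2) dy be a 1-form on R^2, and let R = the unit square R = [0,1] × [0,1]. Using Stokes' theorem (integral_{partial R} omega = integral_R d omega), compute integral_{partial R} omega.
integral_(partial R) omega = 0

Stokes: integral_partial_R omega = integral_R d omega with d omega = (∂Q/∂x - ∂P/∂y) dx ∧ dy.
  ∂Q/∂x = -2*x - 2
  ∂P/∂y = -6*y
  integrand = ∂Q/∂x - ∂P/∂y = -2*x + 6*y - 2.
Integrating over R: integral_0^1 integral_0^1 (-2*x + 6*y - 2) dx dy = 0.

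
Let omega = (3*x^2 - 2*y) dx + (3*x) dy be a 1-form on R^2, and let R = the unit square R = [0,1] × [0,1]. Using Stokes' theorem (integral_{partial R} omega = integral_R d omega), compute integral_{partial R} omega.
integral_(partial R) omega = 5

Stokes: integral_partial_R omega = integral_R d omega with d omega = (∂Q/∂x - ∂P/∂y) dx ∧ dy.
  ∂Q/∂x = 3
  ∂P/∂y = -2
  integrand = ∂Q/∂x - ∂P/∂y = 5.
Integrating over R: integral_0^1 integral_0^1 (5) dx dy = 5.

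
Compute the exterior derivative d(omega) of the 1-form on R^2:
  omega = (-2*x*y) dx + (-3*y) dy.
d(omega) = (2*x) dx ∧ dy

For a 1-form omega = sum_i f_i dx_i, the exterior derivative is
  d(omega) = sum_{i < j} (∂f_j/∂x_i - ∂f_i/∂x_j) dx_i ∧ dx_j.
  coefficient of dx ∧ dy: ∂f_2/∂x - ∂f_1/∂y = ∂(-3*y)/∂x - ∂(-2*x*y)/∂y = 2*x
Assembling: d(omega) = (2*x) dx ∧ dy.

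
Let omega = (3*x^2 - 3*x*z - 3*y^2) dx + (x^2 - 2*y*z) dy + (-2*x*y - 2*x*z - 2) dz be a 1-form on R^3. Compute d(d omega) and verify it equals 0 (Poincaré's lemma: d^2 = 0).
d(d omega) = 0

Step 1: d omega = sum_{i<j} (∂f_j/∂x_i - ∂f_i/∂x_j) dx_i ∧ dx_j:
  coeff of dx ∧ dy: 2*x + 6*y
  coeff of dx ∧ dz: 3*x - 2*y - 2*z
  coeff of dy ∧ dz: -2*x + 2*y
Step 2: Apply d again to each 2-form coefficient. The only possible 3-form in R^3 is dx ∧ dy ∧ dz, with coefficient
  ∂(coeff of dy∧dz)/∂x - ∂(coeff of dx∧dz)/∂y + ∂(coeff of dx∧dy)/∂z
  = ∂/∂x (-2*x + 2*y) - ∂/∂y (3*x - 2*y - 2*z) + ∂/∂z (2*x + 6*y).
Each of these terms simplifies to sums of mixed partials that cancel in pairs. The result is 0 (by equality of mixed partials for smooth functions — Schwarz / Clairaut).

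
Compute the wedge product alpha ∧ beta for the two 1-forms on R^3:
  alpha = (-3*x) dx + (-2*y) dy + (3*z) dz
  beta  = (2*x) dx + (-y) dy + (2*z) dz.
alpha ∧ beta = (7*x*y) dx ∧ dy + (-12*x*z) dx ∧ dz + (-y*z) dy ∧ dz

Distribute the wedge, using dx_i ∧ dx_j = -dx_j ∧ dx_i and dx_i ∧ dx_i = 0. For each pair (i, j) with i < j, the coefficient of dx_i ∧ dx_j in alpha ∧ beta is (alpha_i * beta_j - alpha_j * beta_i). Collecting: alpha ∧ beta = (7*x*y) dx ∧ dy + (-12*x*z) dx ∧ dz + (-y*z) dy ∧ dz.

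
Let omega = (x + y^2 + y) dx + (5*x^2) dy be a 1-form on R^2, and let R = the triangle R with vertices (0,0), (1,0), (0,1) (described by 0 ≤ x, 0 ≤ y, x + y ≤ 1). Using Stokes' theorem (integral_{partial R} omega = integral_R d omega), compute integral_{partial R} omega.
integral_(partial R) omega = 5/6

Stokes: integral_partial_R omega = integral_R d omega with d omega = (∂Q/∂x - ∂P/∂y) dx ∧ dy.
  ∂Q/∂x = 10*x
  ∂P/∂y = 2*y + 1
  integrand = ∂Q/∂x - ∂P/∂y = 10*x - 2*y - 1.
Integrating over R: integral_0^1 integral_0^{1-x} (10*x - 2*y - 1) dy dx = 5/6.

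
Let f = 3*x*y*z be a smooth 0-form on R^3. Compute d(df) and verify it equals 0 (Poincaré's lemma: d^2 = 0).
d(df) = 0

Step 1: df = sum_i (∂f/∂x_i) dx_i = (3*y*z) dx + (3*x*z) dy + (3*x*y) dz.
Step 2: Apply d again. Using the 1-form formula, the coefficient of dx ∧ dy in d(df) is ∂^2 f/∂x ∂y - ∂^2 f/∂y ∂x = (3*z) - (3*z) = 0 (equality of mixed partials for smooth f).
Similarly for dx ∧ dz and dy ∧ dz — all coefficients vanish. So d(df) = 0.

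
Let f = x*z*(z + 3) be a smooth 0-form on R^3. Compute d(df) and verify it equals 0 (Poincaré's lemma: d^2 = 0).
d(df) = 0

Step 1: df = sum_i (∂f/∂x_i) dx_i = (z*(z + 3)) dx + (0) dy + (x*(2*z + 3)) dz.
Step 2: Apply d again. Using the 1-form formula, the coefficient of dx ∧ dy in d(df) is ∂^2 f/∂x ∂y - ∂^2 f/∂y ∂x = (0) - (0) = 0 (equality of mixed partials for smooth f).
Similarly for dx ∧ dz and dy ∧ dz — all coefficients vanish. So d(df) = 0.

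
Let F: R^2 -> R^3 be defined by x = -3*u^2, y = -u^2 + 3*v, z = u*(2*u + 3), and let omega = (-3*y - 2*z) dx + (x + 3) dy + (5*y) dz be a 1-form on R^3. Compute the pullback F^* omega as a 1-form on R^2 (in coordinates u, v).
F^* omega = (-8*u^3 + 21*u^2 + 114*u*v - 6*u + 45*v) du + (9 - 9*u^2) dv

Using F^*(f dg) = (f ∘ F) d(g ∘ F), substitute each coordinate x_i by F_i(u, v) in f_i, and replace dx_i by d F_i = (∂F_i/∂u) du + (∂F_i/∂v) dv.
  For the x component: f_1(F) = -u^2 - 6*u - 9*v; d F_1 = (-6*u) du + (0) dv
  For the y component: f_2(F) = 3 - 3*u^2; d F_2 = (-2*u) du + (3) dv
  For the z component: f_3(F) = -5*u^2 + 15*v; d F_3 = (4*u + 3) du + (0) dv
Combining and collecting du, dv coefficients:
  coeff of du: -8*u^3 + 21*u^2 + 114*u*v - 6*u + 45*v
  coeff of dv: 9 - 9*u^2
F^* omega = (-8*u^3 + 21*u^2 + 114*u*v - 6*u + 45*v) du + (9 - 9*u^2) dv.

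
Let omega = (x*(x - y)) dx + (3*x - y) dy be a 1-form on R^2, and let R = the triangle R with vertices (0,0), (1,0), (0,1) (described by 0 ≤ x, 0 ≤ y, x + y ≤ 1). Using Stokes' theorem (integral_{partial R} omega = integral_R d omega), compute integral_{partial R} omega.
integral_(partial R) omega = 5/3

Stokes: integral_partial_R omega = integral_R d omega with d omega = (∂Q/∂x - ∂P/∂y) dx ∧ dy.
  ∂Q/∂x = 3
  ∂P/∂y = -x
  integrand = ∂Q/∂x - ∂P/∂y = x + 3.
Integrating over R: integral_0^1 integral_0^{1-x} (x + 3) dy dx = 5/3.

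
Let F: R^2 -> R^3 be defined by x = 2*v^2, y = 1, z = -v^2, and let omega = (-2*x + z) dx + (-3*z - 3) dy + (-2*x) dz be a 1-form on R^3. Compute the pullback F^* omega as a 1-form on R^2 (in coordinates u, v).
F^* omega = (-12*v^3) dv

Using F^*(f dg) = (f ∘ F) d(g ∘ F), substitute each coordinate x_i by F_i(u, v) in f_i, and replace dx_i by d F_i = (∂F_i/∂u) du + (∂F_i/∂v) dv.
  For the x component: f_1(F) = -5*v^2; d F_1 = (0) du + (4*v) dv
  For the y component: f_2(F) = 3*v^2 - 3; d F_2 = (0) du + (0) dv
  For the z component: f_3(F) = -4*v^2; d F_3 = (0) du + (-2*v) dv
Combining and collecting du, dv coefficients:
  coeff of du: 0
  coeff of dv: -12*v^3
F^* omega = (-12*v^3) dv.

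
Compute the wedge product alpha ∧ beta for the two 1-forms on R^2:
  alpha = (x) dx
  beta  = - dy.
alpha ∧ beta = (-x) dx ∧ dy

Distribute the wedge, using dx_i ∧ dx_j = -dx_j ∧ dx_i and dx_i ∧ dx_i = 0. For each pair (i, j) with i < j, the coefficient of dx_i ∧ dx_j in alpha ∧ beta is (alpha_i * beta_j - alpha_j * beta_i). Collecting: alpha ∧ beta = (-x) dx ∧ dy.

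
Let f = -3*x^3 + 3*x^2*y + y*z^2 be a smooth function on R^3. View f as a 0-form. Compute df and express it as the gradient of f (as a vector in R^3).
df = (3*x*(-3*x + 2*y)) dx + (3*x^2 + z^2) dy + (2*y*z) dz; grad f = (3*x*(-3*x + 2*y), 3*x^2 + z^2, 2*y*z)

For a 0-form f, d f = (∂f/∂x) dx + (∂f/∂y) dy + (∂f/∂z) dz. The components of the vector representation are exactly the entries of grad f in Cartesian coordinates:
  ∂f/∂x = 3*x*(-3*x + 2*y)
  ∂f/∂y = 3*x^2 + z^2
  ∂f/∂z = 2*y*z.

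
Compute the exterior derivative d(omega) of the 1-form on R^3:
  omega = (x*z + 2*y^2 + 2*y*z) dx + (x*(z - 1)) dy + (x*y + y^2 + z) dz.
d(omega) = (-4*y - z - 1) dx ∧ dy + (-x - y) dx ∧ dz + (2*y) dy ∧ dz

For a 1-form omega = sum_i f_i dx_i, the exterior derivative is
  d(omega) = sum_{i < j} (∂f_j/∂x_i - ∂f_i/∂x_j) dx_i ∧ dx_j.
  coefficient of dx ∧ dy: ∂f_2/∂x - ∂f_1/∂y = ∂(x*(z - 1))/∂x - ∂(x*z + 2*y^2 + 2*y*z)/∂y = -4*y - z - 1
  coefficient of dx ∧ dz: ∂f_3/∂x - ∂f_1/∂z = ∂(x*y + y^2 + z)/∂x - ∂(x*z + 2*y^2 + 2*y*z)/∂z = -x - y
  coefficient of dy ∧ dz: ∂f_3/∂y - ∂f_2/∂z = ∂(x*y + y^2 + z)/∂y - ∂(x*(z - 1))/∂z = 2*y
Assembling: d(omega) = (-4*y - z - 1) dx ∧ dy + (-x - y) dx ∧ dz + (2*y) dy ∧ dz.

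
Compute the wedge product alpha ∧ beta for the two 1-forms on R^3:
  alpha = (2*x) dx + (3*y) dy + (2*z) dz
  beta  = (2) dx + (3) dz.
alpha ∧ beta = (6*x - 4*z) dx ∧ dz + (-6*y) dx ∧ dy + (9*y) dy ∧ dz

Distribute the wedge, using dx_i ∧ dx_j = -dx_j ∧ dx_i and dx_i ∧ dx_i = 0. For each pair (i, j) with i < j, the coefficient of dx_i ∧ dx_j in alpha ∧ beta is (alpha_i * beta_j - alpha_j * beta_i). Collecting: alpha ∧ beta = (6*x - 4*z) dx ∧ dz + (-6*y) dx ∧ dy + (9*y) dy ∧ dz.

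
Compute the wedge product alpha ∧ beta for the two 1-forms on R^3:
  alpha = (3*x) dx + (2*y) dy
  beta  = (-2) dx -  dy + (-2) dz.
alpha ∧ beta = (-3*x + 4*y) dx ∧ dy + (-6*x) dx ∧ dz + (-4*y) dy ∧ dz

Distribute the wedge, using dx_i ∧ dx_j = -dx_j ∧ dx_i and dx_i ∧ dx_i = 0. For each pair (i, j) with i < j, the coefficient of dx_i ∧ dx_j in alpha ∧ beta is (alpha_i * beta_j - alpha_j * beta_i). Collecting: alpha ∧ beta = (-3*x + 4*y) dx ∧ dy + (-6*x) dx ∧ dz + (-4*y) dy ∧ dz.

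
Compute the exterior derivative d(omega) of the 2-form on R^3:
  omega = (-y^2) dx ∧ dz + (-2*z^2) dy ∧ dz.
d(omega) = (2*y) dx ∧ dy ∧ dz

For a 2-form omega = sum_{i<j} g_{ij} dx_i ∧ dx_j, the exterior derivative is
  d(omega) = sum_{i<j} d(g_{ij}) ∧ dx_i ∧ dx_j = sum_{i<j, k} (∂g_{ij}/∂x_k) dx_k ∧ dx_i ∧ dx_j.
Expand each term, using dx_k ∧ dx_i ∧ dx_j = sgn(permutation) dx_{(a)} ∧ dx_{(b)} ∧ dx_{(c)} with (a < b < c) sorted:
  d(-y^2) includes (∂/∂y)(-y^2) dy = (-2*y) dy, which multiplied by dx ∧ dz gives (2*y) dx ∧ dy ∧ dz
Collecting like 3-forms: d(omega) = (2*y) dx ∧ dy ∧ dz.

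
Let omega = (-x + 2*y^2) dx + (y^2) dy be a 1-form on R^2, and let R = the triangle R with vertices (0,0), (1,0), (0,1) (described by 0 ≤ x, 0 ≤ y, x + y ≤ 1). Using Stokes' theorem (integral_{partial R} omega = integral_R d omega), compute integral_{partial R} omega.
integral_(partial R) omega = -2/3

Stokes: integral_partial_R omega = integral_R d omega with d omega = (∂Q/∂x - ∂P/∂y) dx ∧ dy.
  ∂Q/∂x = 0
  ∂P/∂y = 4*y
  integrand = ∂Q/∂x - ∂P/∂y = -4*y.
Integrating over R: integral_0^1 integral_0^{1-x} (-4*y) dy dx = -2/3.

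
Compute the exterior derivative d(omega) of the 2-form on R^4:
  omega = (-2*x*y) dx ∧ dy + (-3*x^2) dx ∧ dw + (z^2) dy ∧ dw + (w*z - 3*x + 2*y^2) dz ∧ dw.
d(omega) = (4*y - 2*z) dy ∧ dz ∧ dw + (-3) dx ∧ dz ∧ dw

For a 2-form omega = sum_{i<j} g_{ij} dx_i ∧ dx_j, the exterior derivative is
  d(omega) = sum_{i<j} d(g_{ij}) ∧ dx_i ∧ dx_j = sum_{i<j, k} (∂g_{ij}/∂x_k) dx_k ∧ dx_i ∧ dx_j.
Expand each term, using dx_k ∧ dx_i ∧ dx_j = sgn(permutation) dx_{(a)} ∧ dx_{(b)} ∧ dx_{(c)} with (a < b < c) sorted:
  d(z^2) includes (∂/∂z)(z^2) dz = (2*z) dz, which multiplied by dy ∧ dw gives (-2*z) dy ∧ dz ∧ dw
  d(w*z - 3*x + 2*y^2) includes (∂/∂x)(w*z - 3*x + 2*y^2) dx = (-3) dx, which multiplied by dz ∧ dw gives (-3) dx ∧ dz ∧ dw
  d(w*z - 3*x + 2*y^2) includes (∂/∂y)(w*z - 3*x + 2*y^2) dy = (4*y) dy, which multiplied by dz ∧ dw gives (4*y) dy ∧ dz ∧ dw
Collecting like 3-forms: d(omega) = (4*y - 2*z) dy ∧ dz ∧ dw + (-3) dx ∧ dz ∧ dw.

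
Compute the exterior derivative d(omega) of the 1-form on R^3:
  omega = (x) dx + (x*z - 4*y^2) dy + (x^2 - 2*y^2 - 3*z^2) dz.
d(omega) = (z) dx ∧ dy + (2*x) dx ∧ dz + (-x - 4*y) dy ∧ dz

For a 1-form omega = sum_i f_i dx_i, the exterior derivative is
  d(omega) = sum_{i < j} (∂f_j/∂x_i - ∂f_i/∂x_j) dx_i ∧ dx_j.
  coefficient of dx ∧ dy: ∂f_2/∂x - ∂f_1/∂y = ∂(x*z - 4*y^2)/∂x - ∂(x)/∂y = z
  coefficient of dx ∧ dz: ∂f_3/∂x - ∂f_1/∂z = ∂(x^2 - 2*y^2 - 3*z^2)/∂x - ∂(x)/∂z = 2*x
  coefficient of dy ∧ dz: ∂f_3/∂y - ∂f_2/∂z = ∂(x^2 - 2*y^2 - 3*z^2)/∂y - ∂(x*z - 4*y^2)/∂z = -x - 4*y
Assembling: d(omega) = (z) dx ∧ dy + (2*x) dx ∧ dz + (-x - 4*y) dy ∧ dz.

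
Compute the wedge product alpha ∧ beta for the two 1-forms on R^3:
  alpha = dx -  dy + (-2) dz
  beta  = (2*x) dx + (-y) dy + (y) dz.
alpha ∧ beta = (2*x - y) dx ∧ dy + (4*x + y) dx ∧ dz + (-3*y) dy ∧ dz

Distribute the wedge, using dx_i ∧ dx_j = -dx_j ∧ dx_i and dx_i ∧ dx_i = 0. For each pair (i, j) with i < j, the coefficient of dx_i ∧ dx_j in alpha ∧ beta is (alpha_i * beta_j - alpha_j * beta_i). Collecting: alpha ∧ beta = (2*x - y) dx ∧ dy + (4*x + y) dx ∧ dz + (-3*y) dy ∧ dz.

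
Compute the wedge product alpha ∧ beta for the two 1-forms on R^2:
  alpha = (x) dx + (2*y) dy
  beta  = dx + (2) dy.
alpha ∧ beta = (2*x - 2*y) dx ∧ dy

Distribute the wedge, using dx_i ∧ dx_j = -dx_j ∧ dx_i and dx_i ∧ dx_i = 0. For each pair (i, j) with i < j, the coefficient of dx_i ∧ dx_j in alpha ∧ beta is (alpha_i * beta_j - alpha_j * beta_i). Collecting: alpha ∧ beta = (2*x - 2*y) dx ∧ dy.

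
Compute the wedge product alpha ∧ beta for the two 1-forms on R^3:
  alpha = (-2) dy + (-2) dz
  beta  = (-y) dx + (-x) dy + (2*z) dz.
alpha ∧ beta = (-2*y) dx ∧ dy + (-2*x - 4*z) dy ∧ dz + (-2*y) dx ∧ dz

Distribute the wedge, using dx_i ∧ dx_j = -dx_j ∧ dx_i and dx_i ∧ dx_i = 0. For each pair (i, j) with i < j, the coefficient of dx_i ∧ dx_j in alpha ∧ beta is (alpha_i * beta_j - alpha_j * beta_i). Collecting: alpha ∧ beta = (-2*y) dx ∧ dy + (-2*x - 4*z) dy ∧ dz + (-2*y) dx ∧ dz.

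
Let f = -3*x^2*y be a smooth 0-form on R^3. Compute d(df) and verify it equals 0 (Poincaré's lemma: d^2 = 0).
d(df) = 0

Step 1: df = sum_i (∂f/∂x_i) dx_i = (-6*x*y) dx + (-3*x^2) dy + (0) dz.
Step 2: Apply d again. Using the 1-form formula, the coefficient of dx ∧ dy in d(df) is ∂^2 f/∂x ∂y - ∂^2 f/∂y ∂x = (-6*x) - (-6*x) = 0 (equality of mixed partials for smooth f).
Similarly for dx ∧ dz and dy ∧ dz — all coefficients vanish. So d(df) = 0.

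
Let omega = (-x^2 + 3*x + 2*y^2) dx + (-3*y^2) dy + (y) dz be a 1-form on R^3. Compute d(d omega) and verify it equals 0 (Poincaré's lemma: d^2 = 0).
d(d omega) = 0

Step 1: d omega = sum_{i<j} (∂f_j/∂x_i - ∂f_i/∂x_j) dx_i ∧ dx_j:
  coeff of dx ∧ dy: -4*y
  coeff of dx ∧ dz: 0
  coeff of dy ∧ dz: 1
Step 2: Apply d again to each 2-form coefficient. The only possible 3-form in R^3 is dx ∧ dy ∧ dz, with coefficient
  ∂(coeff of dy∧dz)/∂x - ∂(coeff of dx∧dz)/∂y + ∂(coeff of dx∧dy)/∂z
  = ∂/∂x (1) - ∂/∂y (0) + ∂/∂z (-4*y).
Each of these terms simplifies to sums of mixed partials that cancel in pairs. The result is 0 (by equality of mixed partials for smooth functions — Schwarz / Clairaut).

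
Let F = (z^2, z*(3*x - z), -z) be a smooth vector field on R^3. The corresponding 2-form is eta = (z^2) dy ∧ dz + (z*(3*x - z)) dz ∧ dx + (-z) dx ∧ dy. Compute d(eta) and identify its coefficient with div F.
d(eta) = (-1) dx ∧ dy ∧ dz; div F = -1

For a 2-form in R^3 of the form above, applying d gives a 3-form with coefficient ∂P/∂x + ∂Q/∂y + ∂R/∂z:
  ∂P/∂x = 0
  ∂Q/∂y = 0
  ∂R/∂z = -1
Sum = -1, which is exactly div F.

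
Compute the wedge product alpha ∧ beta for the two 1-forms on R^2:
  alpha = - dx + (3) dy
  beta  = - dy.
alpha ∧ beta = (1) dx ∧ dy

Distribute the wedge, using dx_i ∧ dx_j = -dx_j ∧ dx_i and dx_i ∧ dx_i = 0. For each pair (i, j) with i < j, the coefficient of dx_i ∧ dx_j in alpha ∧ beta is (alpha_i * beta_j - alpha_j * beta_i). Collecting: alpha ∧ beta = (1) dx ∧ dy.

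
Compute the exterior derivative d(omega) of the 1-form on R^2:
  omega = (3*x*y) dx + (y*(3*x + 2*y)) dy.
d(omega) = (-3*x + 3*y) dx ∧ dy

For a 1-form omega = sum_i f_i dx_i, the exterior derivative is
  d(omega) = sum_{i < j} (∂f_j/∂x_i - ∂f_i/∂x_j) dx_i ∧ dx_j.
  coefficient of dx ∧ dy: ∂f_2/∂x - ∂f_1/∂y = ∂(y*(3*x + 2*y))/∂x - ∂(3*x*y)/∂y = -3*x + 3*y
Assembling: d(omega) = (-3*x + 3*y) dx ∧ dy.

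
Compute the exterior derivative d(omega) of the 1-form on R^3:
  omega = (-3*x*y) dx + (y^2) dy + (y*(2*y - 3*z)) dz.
d(omega) = (3*x) dx ∧ dy + (4*y - 3*z) dy ∧ dz

For a 1-form omega = sum_i f_i dx_i, the exterior derivative is
  d(omega) = sum_{i < j} (∂f_j/∂x_i - ∂f_i/∂x_j) dx_i ∧ dx_j.
  coefficient of dx ∧ dy: ∂f_2/∂x - ∂f_1/∂y = ∂(y^2)/∂x - ∂(-3*x*y)/∂y = 3*x
  coefficient of dy ∧ dz: ∂f_3/∂y - ∂f_2/∂z = ∂(y*(2*y - 3*z))/∂y - ∂(y^2)/∂z = 4*y - 3*z
Assembling: d(omega) = (3*x) dx ∧ dy + (4*y - 3*z) dy ∧ dz.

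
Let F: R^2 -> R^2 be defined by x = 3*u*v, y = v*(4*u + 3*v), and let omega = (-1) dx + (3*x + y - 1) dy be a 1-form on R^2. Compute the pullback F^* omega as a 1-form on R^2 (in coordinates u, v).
F^* omega = (v*(52*u*v + 12*v^2 - 7)) du + (52*u^2*v + 90*u*v^2 - 7*u + 18*v^3 - 6*v) dv

Using F^*(f dg) = (f ∘ F) d(g ∘ F), substitute each coordinate x_i by F_i(u, v) in f_i, and replace dx_i by d F_i = (∂F_i/∂u) du + (∂F_i/∂v) dv.
  For the x component: f_1(F) = -1; d F_1 = (3*v) du + (3*u) dv
  For the y component: f_2(F) = 13*u*v + 3*v^2 - 1; d F_2 = (4*v) du + (4*u + 6*v) dv
Combining and collecting du, dv coefficients:
  coeff of du: v*(52*u*v + 12*v^2 - 7)
  coeff of dv: 52*u^2*v + 90*u*v^2 - 7*u + 18*v^3 - 6*v
F^* omega = (v*(52*u*v + 12*v^2 - 7)) du + (52*u^2*v + 90*u*v^2 - 7*u + 18*v^3 - 6*v) dv.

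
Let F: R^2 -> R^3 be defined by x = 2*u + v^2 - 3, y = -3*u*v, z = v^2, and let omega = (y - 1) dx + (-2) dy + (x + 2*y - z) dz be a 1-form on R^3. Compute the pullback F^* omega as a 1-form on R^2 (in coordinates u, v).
F^* omega = (-6*u*v + 6*v - 2) du + (-18*u*v^2 + 4*u*v + 6*u - 8*v) dv

Using F^*(f dg) = (f ∘ F) d(g ∘ F), substitute each coordinate x_i by F_i(u, v) in f_i, and replace dx_i by d F_i = (∂F_i/∂u) du + (∂F_i/∂v) dv.
  For the x component: f_1(F) = -3*u*v - 1; d F_1 = (2) du + (2*v) dv
  For the y component: f_2(F) = -2; d F_2 = (-3*v) du + (-3*u) dv
  For the z component: f_3(F) = -6*u*v + 2*u - 3; d F_3 = (0) du + (2*v) dv
Combining and collecting du, dv coefficients:
  coeff of du: -6*u*v + 6*v - 2
  coeff of dv: -18*u*v^2 + 4*u*v + 6*u - 8*v
F^* omega = (-6*u*v + 6*v - 2) du + (-18*u*v^2 + 4*u*v + 6*u - 8*v) dv.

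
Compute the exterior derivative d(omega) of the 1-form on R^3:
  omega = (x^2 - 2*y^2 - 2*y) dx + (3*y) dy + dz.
d(omega) = (4*y + 2) dx ∧ dy

For a 1-form omega = sum_i f_i dx_i, the exterior derivative is
  d(omega) = sum_{i < j} (∂f_j/∂x_i - ∂f_i/∂x_j) dx_i ∧ dx_j.
  coefficient of dx ∧ dy: ∂f_2/∂x - ∂f_1/∂y = ∂(3*y)/∂x - ∂(x^2 - 2*y^2 - 2*y)/∂y = 4*y + 2
Assembling: d(omega) = (4*y + 2) dx ∧ dy.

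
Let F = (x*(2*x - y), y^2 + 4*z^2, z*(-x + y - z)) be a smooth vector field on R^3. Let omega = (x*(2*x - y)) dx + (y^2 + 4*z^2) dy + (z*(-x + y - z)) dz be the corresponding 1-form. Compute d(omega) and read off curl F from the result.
d(omega) = (-7*z) dy ∧ dz + (z) dz ∧ dx + (x) dx ∧ dy; curl F = (-7*z, z, x)

d omega = sum_{i<j} (∂f_j/∂x_i - ∂f_i/∂x_j) dx_i ∧ dx_j. Under the identification (dy ∧ dz, dz ∧ dx, dx ∧ dy) ↔ (e_x, e_y, e_z), the coefficients are exactly the components of curl F. Compute:
  ∂R/∂y - ∂Q/∂z = (z) - (8*z) = -7*z
  ∂P/∂z - ∂R/∂x = (0) - (-z) = z
  ∂Q/∂x - ∂P/∂y = (0) - (-x) = x.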